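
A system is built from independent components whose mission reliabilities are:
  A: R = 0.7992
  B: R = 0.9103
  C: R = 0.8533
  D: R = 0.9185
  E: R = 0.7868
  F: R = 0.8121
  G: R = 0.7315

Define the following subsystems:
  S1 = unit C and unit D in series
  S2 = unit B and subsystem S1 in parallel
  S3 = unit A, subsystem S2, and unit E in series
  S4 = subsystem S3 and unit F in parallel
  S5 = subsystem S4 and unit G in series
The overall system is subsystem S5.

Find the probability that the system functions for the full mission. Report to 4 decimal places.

Series (C and D): 0.853300 × 0.918500 = 0.783756
Parallel (B and [0.783756]): 1 − (1 − 0.910300)(1 − 0.783756) = 0.980603
Series (A, [0.980603], and E): 0.799200 × 0.980603 × 0.786800 = 0.616614
Parallel ([0.616614] and F): 1 − (1 − 0.616614)(1 − 0.812100) = 0.927962
Series ([0.927962] and G): 0.927962 × 0.731500 = 0.6788

0.6788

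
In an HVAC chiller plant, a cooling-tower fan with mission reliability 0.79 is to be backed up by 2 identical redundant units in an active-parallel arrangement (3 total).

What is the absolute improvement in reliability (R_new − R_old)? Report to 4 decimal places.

0.2007

R_before = 0.79
R_after = 1 − (1 − 0.79)^3 = 0.9907
ΔR = 0.9907 − 0.79 = 0.2007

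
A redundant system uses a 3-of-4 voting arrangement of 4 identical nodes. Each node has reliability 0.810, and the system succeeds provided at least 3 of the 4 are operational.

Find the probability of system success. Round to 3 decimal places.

0.834

R = Σ_{i=3}^{4} C(4,i) p^i (1−p)^{4−i} with p = 0.810
C(4,3)·0.810^3·0.190^1 = 0.40390
C(4,4)·0.810^4·0.190^0 = 0.43047
Sum = 0.834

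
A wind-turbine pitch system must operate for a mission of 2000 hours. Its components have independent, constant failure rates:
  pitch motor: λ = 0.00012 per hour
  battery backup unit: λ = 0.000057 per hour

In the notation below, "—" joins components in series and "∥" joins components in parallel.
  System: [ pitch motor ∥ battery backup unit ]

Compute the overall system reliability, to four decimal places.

R(pitch motor) = exp(−0.00012 × 2000) = 0.786628
R(battery backup unit) = exp(−0.000057 × 2000) = 0.892258
Parallel (pitch motor and battery backup unit): 1 − (1 − 0.786628)(1 − 0.892258) = 0.9770

0.9770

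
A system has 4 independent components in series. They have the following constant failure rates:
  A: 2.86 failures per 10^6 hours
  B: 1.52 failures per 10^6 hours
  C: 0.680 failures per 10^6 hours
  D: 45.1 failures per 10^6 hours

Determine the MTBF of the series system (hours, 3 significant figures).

Series of exponential components: λ_sys = Σ λ_i
λ_sys = 0.00000286 + 0.00000152 + 0.000000680 + 0.0000451 = 5.0160e-05 /h
MTBF = 1 / λ_sys = 19900 h

19900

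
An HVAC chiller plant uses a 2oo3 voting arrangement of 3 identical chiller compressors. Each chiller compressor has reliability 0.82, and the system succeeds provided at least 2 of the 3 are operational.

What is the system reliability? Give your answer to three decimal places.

R = Σ_{i=2}^{3} C(3,i) p^i (1−p)^{3−i} with p = 0.82
C(3,2)·0.82^2·0.18^1 = 0.36310
C(3,3)·0.82^3·0.18^0 = 0.55137
Sum = 0.914

0.914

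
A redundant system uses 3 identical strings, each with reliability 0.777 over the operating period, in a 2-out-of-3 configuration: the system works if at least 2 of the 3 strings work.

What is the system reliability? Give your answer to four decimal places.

R = Σ_{i=2}^{3} C(3,i) p^i (1−p)^{3−i} with p = 0.777
C(3,2)·0.777^2·0.223^1 = 0.403895
C(3,3)·0.777^3·0.223^0 = 0.469097
Sum = 0.8730

0.8730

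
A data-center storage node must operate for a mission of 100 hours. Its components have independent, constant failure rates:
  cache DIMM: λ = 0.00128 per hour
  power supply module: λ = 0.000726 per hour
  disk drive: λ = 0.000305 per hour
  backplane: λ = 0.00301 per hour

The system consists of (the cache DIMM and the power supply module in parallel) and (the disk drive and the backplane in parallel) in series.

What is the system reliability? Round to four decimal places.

R(cache DIMM) = exp(−0.00128 × 100) = 0.879853
R(power supply module) = exp(−0.000726 × 100) = 0.929973
R(disk drive) = exp(−0.000305 × 100) = 0.969960
R(backplane) = exp(−0.00301 × 100) = 0.740078
Parallel (cache DIMM and power supply module): 1 − (1 − 0.879853)(1 − 0.929973) = 0.991586
Parallel (disk drive and backplane): 1 − (1 − 0.969960)(1 − 0.740078) = 0.992192
Series ([0.991586] and [0.992192]): 0.991586 × 0.992192 = 0.9838

0.9838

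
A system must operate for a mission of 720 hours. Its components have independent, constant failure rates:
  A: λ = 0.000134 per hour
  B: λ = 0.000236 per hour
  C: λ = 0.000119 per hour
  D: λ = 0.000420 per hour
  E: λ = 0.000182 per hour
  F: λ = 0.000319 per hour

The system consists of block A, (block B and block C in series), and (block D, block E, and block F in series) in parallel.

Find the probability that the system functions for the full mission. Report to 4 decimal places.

0.9899

R(A) = exp(−0.000134 × 720) = 0.908028
R(B) = exp(−0.000236 × 720) = 0.843732
R(C) = exp(−0.000119 × 720) = 0.917888
R(D) = exp(−0.000420 × 720) = 0.739042
R(E) = exp(−0.000182 × 720) = 0.877183
R(F) = exp(−0.000319 × 720) = 0.794788
Series (B and C): 0.843732 × 0.917888 = 0.774451
Series (D, E, and F): 0.739042 × 0.877183 × 0.794788 = 0.515241
Parallel (A, [0.774451], and [0.515241]): 1 − (1 − 0.908028)(1 − 0.774451)(1 − 0.515241) = 0.9899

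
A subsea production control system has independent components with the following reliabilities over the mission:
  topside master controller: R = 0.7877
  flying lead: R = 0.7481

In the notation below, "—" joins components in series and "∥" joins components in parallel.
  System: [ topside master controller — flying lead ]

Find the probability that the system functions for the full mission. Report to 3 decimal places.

0.589

Series (topside master controller and flying lead): 0.78770 × 0.74810 = 0.589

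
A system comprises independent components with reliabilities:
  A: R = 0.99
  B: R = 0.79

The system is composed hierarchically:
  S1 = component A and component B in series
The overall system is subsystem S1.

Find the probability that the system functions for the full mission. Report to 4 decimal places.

0.7821

Series (A and B): 0.990000 × 0.790000 = 0.7821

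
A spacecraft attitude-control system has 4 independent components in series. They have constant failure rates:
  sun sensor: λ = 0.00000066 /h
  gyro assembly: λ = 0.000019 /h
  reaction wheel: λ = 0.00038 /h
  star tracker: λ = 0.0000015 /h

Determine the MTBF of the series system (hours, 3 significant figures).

Series of exponential components: λ_sys = Σ λ_i
λ_sys = 0.00000066 + 0.000019 + 0.00038 + 0.0000015 = 4.0116e-04 /h
MTBF = 1 / λ_sys = 2490 h

2490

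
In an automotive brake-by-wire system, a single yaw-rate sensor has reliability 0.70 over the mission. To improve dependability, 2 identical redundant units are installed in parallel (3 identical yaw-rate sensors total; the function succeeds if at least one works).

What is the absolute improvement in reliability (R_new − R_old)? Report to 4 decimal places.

R_before = 0.70
R_after = 1 − (1 − 0.70)^3 = 0.9730
ΔR = 0.9730 − 0.70 = 0.2730

0.2730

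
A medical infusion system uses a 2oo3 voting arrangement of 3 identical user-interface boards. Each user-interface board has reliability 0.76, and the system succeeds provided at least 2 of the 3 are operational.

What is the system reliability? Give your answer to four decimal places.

R = Σ_{i=2}^{3} C(3,i) p^i (1−p)^{3−i} with p = 0.76
C(3,2)·0.76^2·0.24^1 = 0.415872
C(3,3)·0.76^3·0.24^0 = 0.438976
Sum = 0.8548

0.8548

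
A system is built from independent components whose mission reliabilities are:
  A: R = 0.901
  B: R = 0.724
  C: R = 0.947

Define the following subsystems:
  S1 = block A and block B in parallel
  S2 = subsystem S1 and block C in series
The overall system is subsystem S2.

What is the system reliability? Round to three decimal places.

Parallel (A and B): 1 − (1 − 0.90100)(1 − 0.72400) = 0.97268
Series ([0.97268] and C): 0.97268 × 0.94700 = 0.921

0.921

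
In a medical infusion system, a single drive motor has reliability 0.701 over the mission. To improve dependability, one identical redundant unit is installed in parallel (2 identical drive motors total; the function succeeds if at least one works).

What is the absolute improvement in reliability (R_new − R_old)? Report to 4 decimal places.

0.2096

R_before = 0.701
R_after = 1 − (1 − 0.701)^2 = 0.9106
ΔR = 0.9106 − 0.701 = 0.2096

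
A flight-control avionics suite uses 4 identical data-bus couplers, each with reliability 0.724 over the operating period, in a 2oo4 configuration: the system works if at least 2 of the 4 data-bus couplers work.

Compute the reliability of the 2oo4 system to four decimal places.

0.9333

R = Σ_{i=2}^{4} C(4,i) p^i (1−p)^{4−i} with p = 0.724
C(4,2)·0.724^2·0.276^2 = 0.239578
C(4,3)·0.724^3·0.276^1 = 0.418972
C(4,4)·0.724^4·0.276^0 = 0.274760
Sum = 0.9333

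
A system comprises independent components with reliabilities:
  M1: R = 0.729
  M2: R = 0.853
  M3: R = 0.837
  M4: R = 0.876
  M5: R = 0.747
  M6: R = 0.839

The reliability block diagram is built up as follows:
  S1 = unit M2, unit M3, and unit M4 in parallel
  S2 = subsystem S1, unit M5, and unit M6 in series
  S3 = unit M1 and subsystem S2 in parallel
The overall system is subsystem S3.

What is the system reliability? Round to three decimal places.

0.898

Parallel (M2, M3, and M4): 1 − (1 − 0.85300)(1 − 0.83700)(1 − 0.87600) = 0.99703
Series ([0.99703], M5, and M6): 0.99703 × 0.74700 × 0.83900 = 0.62487
Parallel (M1 and [0.62487]): 1 − (1 − 0.72900)(1 − 0.62487) = 0.898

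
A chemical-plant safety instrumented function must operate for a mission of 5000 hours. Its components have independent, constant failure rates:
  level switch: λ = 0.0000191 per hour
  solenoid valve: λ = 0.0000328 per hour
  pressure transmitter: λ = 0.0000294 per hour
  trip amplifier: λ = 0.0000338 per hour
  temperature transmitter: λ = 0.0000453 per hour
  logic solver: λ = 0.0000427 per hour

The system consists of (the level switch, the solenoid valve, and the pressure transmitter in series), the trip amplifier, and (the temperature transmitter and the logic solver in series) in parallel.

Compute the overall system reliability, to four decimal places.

R(level switch) = exp(−0.0000191 × 5000) = 0.908918
R(solenoid valve) = exp(−0.0000328 × 5000) = 0.848742
R(pressure transmitter) = exp(−0.0000294 × 5000) = 0.863294
R(trip amplifier) = exp(−0.0000338 × 5000) = 0.844509
R(temperature transmitter) = exp(−0.0000453 × 5000) = 0.797319
R(logic solver) = exp(−0.0000427 × 5000) = 0.807752
Series (level switch, solenoid valve, and pressure transmitter): 0.908918 × 0.848742 × 0.863294 = 0.665977
Series (temperature transmitter and logic solver): 0.797319 × 0.807752 = 0.644036
Parallel ([0.665977], trip amplifier, and [0.644036]): 1 − (1 − 0.665977)(1 − 0.844509)(1 − 0.644036) = 0.9815

0.9815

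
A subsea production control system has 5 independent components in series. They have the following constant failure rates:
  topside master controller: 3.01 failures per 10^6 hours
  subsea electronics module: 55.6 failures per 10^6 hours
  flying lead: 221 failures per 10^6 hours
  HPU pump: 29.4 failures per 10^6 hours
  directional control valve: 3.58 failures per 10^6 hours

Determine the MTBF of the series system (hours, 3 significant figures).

3200

Series of exponential components: λ_sys = Σ λ_i
λ_sys = 0.00000301 + 0.0000556 + 0.000221 + 0.0000294 + 0.00000358 = 3.1259e-04 /h
MTBF = 1 / λ_sys = 3200 h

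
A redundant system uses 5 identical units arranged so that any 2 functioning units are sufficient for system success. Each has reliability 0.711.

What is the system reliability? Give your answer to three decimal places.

0.973

R = Σ_{i=2}^{5} C(5,i) p^i (1−p)^{5−i} with p = 0.711
C(5,2)·0.711^2·0.289^3 = 0.12202
C(5,3)·0.711^3·0.289^2 = 0.30020
C(5,4)·0.711^4·0.289^1 = 0.36927
C(5,5)·0.711^5·0.289^0 = 0.18170
Sum = 0.973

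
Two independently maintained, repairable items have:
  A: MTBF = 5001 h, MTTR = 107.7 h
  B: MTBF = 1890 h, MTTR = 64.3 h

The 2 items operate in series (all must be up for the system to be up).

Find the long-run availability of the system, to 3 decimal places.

A(A) = MTBF/(MTBF+MTTR) = 5001/(5001+107.7) = 0.978918
A(B) = MTBF/(MTBF+MTTR) = 1890/(1890+64.3) = 0.967098
Series availability: 0.978918 × 0.967098 = 0.947

0.947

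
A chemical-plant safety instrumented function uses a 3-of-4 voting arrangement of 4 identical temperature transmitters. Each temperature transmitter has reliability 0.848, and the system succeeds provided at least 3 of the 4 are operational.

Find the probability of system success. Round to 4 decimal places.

R = Σ_{i=3}^{4} C(4,i) p^i (1−p)^{4−i} with p = 0.848
C(4,3)·0.848^3·0.152^1 = 0.370759
C(4,4)·0.848^4·0.152^0 = 0.517111
Sum = 0.8879

0.8879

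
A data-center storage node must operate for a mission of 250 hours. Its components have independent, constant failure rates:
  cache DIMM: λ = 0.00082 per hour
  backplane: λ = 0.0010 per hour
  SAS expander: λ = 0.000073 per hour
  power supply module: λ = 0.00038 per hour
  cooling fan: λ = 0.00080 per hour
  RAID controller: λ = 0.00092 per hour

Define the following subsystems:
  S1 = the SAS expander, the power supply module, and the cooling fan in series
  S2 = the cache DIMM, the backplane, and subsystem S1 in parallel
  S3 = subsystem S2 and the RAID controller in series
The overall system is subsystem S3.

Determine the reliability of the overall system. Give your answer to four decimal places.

R(cache DIMM) = exp(−0.00082 × 250) = 0.814647
R(backplane) = exp(−0.0010 × 250) = 0.778801
R(SAS expander) = exp(−0.000073 × 250) = 0.981916
R(power supply module) = exp(−0.00038 × 250) = 0.909373
R(cooling fan) = exp(−0.00080 × 250) = 0.818731
R(RAID controller) = exp(−0.00092 × 250) = 0.794534
Series (SAS expander, power supply module, and cooling fan): 0.981916 × 0.909373 × 0.818731 = 0.731068
Parallel (cache DIMM, backplane, and [0.731068]): 1 − (1 − 0.814647)(1 − 0.778801)(1 − 0.731068) = 0.988974
Series ([0.988974] and RAID controller): 0.988974 × 0.794534 = 0.7858

0.7858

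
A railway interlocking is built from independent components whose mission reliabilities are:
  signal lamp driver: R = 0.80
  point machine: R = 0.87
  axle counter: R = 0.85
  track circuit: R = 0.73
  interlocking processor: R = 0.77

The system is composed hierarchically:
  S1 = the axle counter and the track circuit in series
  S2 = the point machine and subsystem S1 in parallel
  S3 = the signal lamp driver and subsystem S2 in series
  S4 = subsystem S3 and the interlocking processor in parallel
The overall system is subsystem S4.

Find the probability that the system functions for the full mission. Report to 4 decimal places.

Series (axle counter and track circuit): 0.850000 × 0.730000 = 0.620500
Parallel (point machine and [0.620500]): 1 − (1 − 0.870000)(1 − 0.620500) = 0.950665
Series (signal lamp driver and [0.950665]): 0.800000 × 0.950665 = 0.760532
Parallel ([0.760532] and interlocking processor): 1 − (1 − 0.760532)(1 − 0.770000) = 0.9449

0.9449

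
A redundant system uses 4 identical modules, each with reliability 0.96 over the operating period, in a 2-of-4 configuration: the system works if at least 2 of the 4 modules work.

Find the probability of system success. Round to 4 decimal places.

R = Σ_{i=2}^{4} C(4,i) p^i (1−p)^{4−i} with p = 0.96
C(4,2)·0.96^2·0.04^2 = 0.008847
C(4,3)·0.96^3·0.04^1 = 0.141558
C(4,4)·0.96^4·0.04^0 = 0.849347
Sum = 0.9998

0.9998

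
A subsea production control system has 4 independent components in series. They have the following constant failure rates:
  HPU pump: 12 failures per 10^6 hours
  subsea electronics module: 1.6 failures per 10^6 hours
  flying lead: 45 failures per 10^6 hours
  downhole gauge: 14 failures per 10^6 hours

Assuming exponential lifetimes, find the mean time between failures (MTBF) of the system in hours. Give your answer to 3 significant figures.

13800

Series of exponential components: λ_sys = Σ λ_i
λ_sys = 0.000012 + 0.0000016 + 0.000045 + 0.000014 = 7.2600e-05 /h
MTBF = 1 / λ_sys = 13800 h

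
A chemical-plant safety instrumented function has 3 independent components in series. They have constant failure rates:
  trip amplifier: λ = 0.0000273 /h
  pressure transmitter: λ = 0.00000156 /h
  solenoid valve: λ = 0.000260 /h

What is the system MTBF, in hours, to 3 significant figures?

3460

Series of exponential components: λ_sys = Σ λ_i
λ_sys = 0.0000273 + 0.00000156 + 0.000260 = 2.8886e-04 /h
MTBF = 1 / λ_sys = 3460 h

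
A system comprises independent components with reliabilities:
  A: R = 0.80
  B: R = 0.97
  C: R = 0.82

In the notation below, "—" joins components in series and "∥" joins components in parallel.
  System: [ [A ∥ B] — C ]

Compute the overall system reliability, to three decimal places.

0.815

Parallel (A and B): 1 − (1 − 0.80000)(1 − 0.97000) = 0.99400
Series ([0.99400] and C): 0.99400 × 0.82000 = 0.815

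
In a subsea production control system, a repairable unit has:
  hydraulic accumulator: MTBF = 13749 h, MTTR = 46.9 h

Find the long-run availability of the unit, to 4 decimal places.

0.9966

A(hydraulic accumulator) = MTBF/(MTBF+MTTR) = 13749/(13749+46.9) = 0.9966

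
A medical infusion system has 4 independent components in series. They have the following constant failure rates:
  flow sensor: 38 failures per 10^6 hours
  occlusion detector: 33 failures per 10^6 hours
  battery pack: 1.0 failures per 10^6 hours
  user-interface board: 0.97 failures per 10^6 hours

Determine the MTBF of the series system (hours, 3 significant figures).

Series of exponential components: λ_sys = Σ λ_i
λ_sys = 0.000038 + 0.000033 + 0.0000010 + 0.00000097 = 7.2970e-05 /h
MTBF = 1 / λ_sys = 13700 h

13700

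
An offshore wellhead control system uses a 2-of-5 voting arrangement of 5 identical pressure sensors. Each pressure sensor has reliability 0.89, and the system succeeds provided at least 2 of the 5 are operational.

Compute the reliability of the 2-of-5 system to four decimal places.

R = Σ_{i=2}^{5} C(5,i) p^i (1−p)^{5−i} with p = 0.89
C(5,2)·0.89^2·0.11^3 = 0.010543
C(5,3)·0.89^3·0.11^2 = 0.085301
C(5,4)·0.89^4·0.11^1 = 0.345082
C(5,5)·0.89^5·0.11^0 = 0.558406
Sum = 0.9993

0.9993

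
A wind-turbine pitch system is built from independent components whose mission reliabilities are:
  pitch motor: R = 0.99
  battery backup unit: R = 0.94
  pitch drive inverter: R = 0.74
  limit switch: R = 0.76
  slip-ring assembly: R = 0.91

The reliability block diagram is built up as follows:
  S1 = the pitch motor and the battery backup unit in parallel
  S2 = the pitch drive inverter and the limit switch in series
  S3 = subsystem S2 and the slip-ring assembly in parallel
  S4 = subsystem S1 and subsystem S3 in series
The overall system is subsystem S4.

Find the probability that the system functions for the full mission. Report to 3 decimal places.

0.960

Parallel (pitch motor and battery backup unit): 1 − (1 − 0.99000)(1 − 0.94000) = 0.99940
Series (pitch drive inverter and limit switch): 0.74000 × 0.76000 = 0.56240
Parallel ([0.56240] and slip-ring assembly): 1 − (1 − 0.56240)(1 − 0.91000) = 0.96062
Series ([0.99940] and [0.96062]): 0.99940 × 0.96062 = 0.960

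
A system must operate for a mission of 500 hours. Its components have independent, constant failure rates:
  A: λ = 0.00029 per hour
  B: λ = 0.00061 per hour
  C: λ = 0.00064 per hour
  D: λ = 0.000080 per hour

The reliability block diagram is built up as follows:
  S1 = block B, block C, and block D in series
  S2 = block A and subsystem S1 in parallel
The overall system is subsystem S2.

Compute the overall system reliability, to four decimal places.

0.9344

R(A) = exp(−0.00029 × 500) = 0.865022
R(B) = exp(−0.00061 × 500) = 0.737123
R(C) = exp(−0.00064 × 500) = 0.726149
R(D) = exp(−0.000080 × 500) = 0.960789
Series (B, C, and D): 0.737123 × 0.726149 × 0.960789 = 0.514273
Parallel (A and [0.514273]): 1 − (1 − 0.865022)(1 − 0.514273) = 0.9344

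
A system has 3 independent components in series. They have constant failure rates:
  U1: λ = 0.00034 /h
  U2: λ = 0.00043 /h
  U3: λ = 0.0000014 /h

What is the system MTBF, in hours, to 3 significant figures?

1300

Series of exponential components: λ_sys = Σ λ_i
λ_sys = 0.00034 + 0.00043 + 0.0000014 = 7.7140e-04 /h
MTBF = 1 / λ_sys = 1300 h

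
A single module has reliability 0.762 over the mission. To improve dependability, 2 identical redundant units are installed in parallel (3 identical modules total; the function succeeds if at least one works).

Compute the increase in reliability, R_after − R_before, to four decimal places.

R_before = 0.762
R_after = 1 − (1 − 0.762)^3 = 0.9865
ΔR = 0.9865 − 0.762 = 0.2245

0.2245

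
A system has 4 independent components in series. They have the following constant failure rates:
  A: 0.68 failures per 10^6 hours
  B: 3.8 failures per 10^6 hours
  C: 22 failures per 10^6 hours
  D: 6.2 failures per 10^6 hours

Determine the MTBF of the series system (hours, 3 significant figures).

30600

Series of exponential components: λ_sys = Σ λ_i
λ_sys = 0.00000068 + 0.0000038 + 0.000022 + 0.0000062 = 3.2680e-05 /h
MTBF = 1 / λ_sys = 30600 h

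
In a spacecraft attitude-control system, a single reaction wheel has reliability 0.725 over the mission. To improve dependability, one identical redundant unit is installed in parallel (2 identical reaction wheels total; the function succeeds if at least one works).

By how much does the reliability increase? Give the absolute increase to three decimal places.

R_before = 0.725
R_after = 1 − (1 − 0.725)^2 = 0.924
ΔR = 0.924 − 0.725 = 0.199

0.199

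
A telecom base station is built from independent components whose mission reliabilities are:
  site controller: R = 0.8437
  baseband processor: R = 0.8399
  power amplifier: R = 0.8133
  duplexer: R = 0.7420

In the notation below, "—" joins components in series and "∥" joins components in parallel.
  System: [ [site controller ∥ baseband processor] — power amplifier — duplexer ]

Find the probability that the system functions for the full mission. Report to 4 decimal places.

Parallel (site controller and baseband processor): 1 − (1 − 0.843700)(1 − 0.839900) = 0.974976
Series ([0.974976], power amplifier, and duplexer): 0.974976 × 0.813300 × 0.742000 = 0.5884

0.5884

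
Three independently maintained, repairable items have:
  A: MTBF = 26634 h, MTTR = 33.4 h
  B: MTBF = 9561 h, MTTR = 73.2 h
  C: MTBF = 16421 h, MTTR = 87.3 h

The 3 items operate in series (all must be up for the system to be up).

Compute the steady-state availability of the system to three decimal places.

A(A) = MTBF/(MTBF+MTTR) = 26634/(26634+33.4) = 0.998748
A(B) = MTBF/(MTBF+MTTR) = 9561/(9561+73.2) = 0.992402
A(C) = MTBF/(MTBF+MTTR) = 16421/(16421+87.3) = 0.994712
Series availability: 0.998748 × 0.992402 × 0.994712 = 0.986

0.986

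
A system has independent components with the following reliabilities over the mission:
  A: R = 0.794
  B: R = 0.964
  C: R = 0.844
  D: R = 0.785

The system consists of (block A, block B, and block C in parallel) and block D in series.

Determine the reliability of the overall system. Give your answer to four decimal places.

Parallel (A, B, and C): 1 − (1 − 0.794000)(1 − 0.964000)(1 − 0.844000) = 0.998843
Series ([0.998843] and D): 0.998843 × 0.785000 = 0.7841

0.7841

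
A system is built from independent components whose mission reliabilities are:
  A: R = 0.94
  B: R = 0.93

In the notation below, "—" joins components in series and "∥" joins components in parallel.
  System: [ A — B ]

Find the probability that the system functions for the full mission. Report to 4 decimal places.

0.8742

Series (A and B): 0.940000 × 0.930000 = 0.8742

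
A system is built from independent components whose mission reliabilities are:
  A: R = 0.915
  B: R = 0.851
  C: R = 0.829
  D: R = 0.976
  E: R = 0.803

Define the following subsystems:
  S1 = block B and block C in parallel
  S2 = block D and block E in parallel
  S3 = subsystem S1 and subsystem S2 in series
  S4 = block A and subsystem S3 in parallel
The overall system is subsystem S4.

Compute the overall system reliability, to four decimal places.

Parallel (B and C): 1 − (1 − 0.851000)(1 − 0.829000) = 0.974521
Parallel (D and E): 1 − (1 − 0.976000)(1 − 0.803000) = 0.995272
Series ([0.974521] and [0.995272]): 0.974521 × 0.995272 = 0.969913
Parallel (A and [0.969913]): 1 − (1 − 0.915000)(1 − 0.969913) = 0.9974

0.9974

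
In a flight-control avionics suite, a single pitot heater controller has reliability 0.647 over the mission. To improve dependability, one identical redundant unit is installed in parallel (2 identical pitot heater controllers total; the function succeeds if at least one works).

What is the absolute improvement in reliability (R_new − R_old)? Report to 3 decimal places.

0.228

R_before = 0.647
R_after = 1 − (1 − 0.647)^2 = 0.875
ΔR = 0.875 − 0.647 = 0.228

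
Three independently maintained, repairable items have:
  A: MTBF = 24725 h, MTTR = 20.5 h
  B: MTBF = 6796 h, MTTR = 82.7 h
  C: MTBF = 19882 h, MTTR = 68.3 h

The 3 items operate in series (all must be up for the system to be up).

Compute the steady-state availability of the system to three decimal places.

A(A) = MTBF/(MTBF+MTTR) = 24725/(24725+20.5) = 0.999172
A(B) = MTBF/(MTBF+MTTR) = 6796/(6796+82.7) = 0.987977
A(C) = MTBF/(MTBF+MTTR) = 19882/(19882+68.3) = 0.996576
Series availability: 0.999172 × 0.987977 × 0.996576 = 0.984

0.984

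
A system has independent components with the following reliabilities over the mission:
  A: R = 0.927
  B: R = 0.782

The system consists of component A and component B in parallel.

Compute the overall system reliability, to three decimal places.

0.984

Parallel (A and B): 1 − (1 − 0.92700)(1 − 0.78200) = 0.984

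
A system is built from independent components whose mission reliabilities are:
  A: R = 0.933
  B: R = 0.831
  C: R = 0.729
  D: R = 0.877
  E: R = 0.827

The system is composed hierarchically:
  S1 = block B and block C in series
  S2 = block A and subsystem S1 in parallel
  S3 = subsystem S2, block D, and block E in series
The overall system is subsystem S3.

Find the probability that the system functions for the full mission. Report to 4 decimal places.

Series (B and C): 0.831000 × 0.729000 = 0.605799
Parallel (A and [0.605799]): 1 − (1 − 0.933000)(1 − 0.605799) = 0.973589
Series ([0.973589], D, and E): 0.973589 × 0.877000 × 0.827000 = 0.7061

0.7061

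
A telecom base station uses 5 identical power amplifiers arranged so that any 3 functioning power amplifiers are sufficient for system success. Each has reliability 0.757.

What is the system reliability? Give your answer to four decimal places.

0.9037

R = Σ_{i=3}^{5} C(5,i) p^i (1−p)^{5−i} with p = 0.757
C(5,3)·0.757^3·0.243^2 = 0.256153
C(5,4)·0.757^4·0.243^1 = 0.398988
C(5,5)·0.757^5·0.243^0 = 0.248588
Sum = 0.9037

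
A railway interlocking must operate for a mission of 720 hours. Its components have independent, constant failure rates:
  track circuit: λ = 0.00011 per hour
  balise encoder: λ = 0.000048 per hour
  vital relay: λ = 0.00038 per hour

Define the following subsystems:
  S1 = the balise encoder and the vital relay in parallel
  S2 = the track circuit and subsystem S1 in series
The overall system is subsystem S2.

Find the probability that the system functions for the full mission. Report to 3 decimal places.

0.916

R(track circuit) = exp(−0.00011 × 720) = 0.92386
R(balise encoder) = exp(−0.000048 × 720) = 0.96603
R(vital relay) = exp(−0.00038 × 720) = 0.76064
Parallel (balise encoder and vital relay): 1 − (1 − 0.96603)(1 − 0.76064) = 0.99187
Series (track circuit and [0.99187]): 0.92386 × 0.99187 = 0.916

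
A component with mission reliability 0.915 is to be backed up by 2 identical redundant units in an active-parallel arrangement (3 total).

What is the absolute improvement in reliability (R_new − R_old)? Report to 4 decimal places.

R_before = 0.915
R_after = 1 − (1 − 0.915)^3 = 0.9994
ΔR = 0.9994 − 0.915 = 0.0844

0.0844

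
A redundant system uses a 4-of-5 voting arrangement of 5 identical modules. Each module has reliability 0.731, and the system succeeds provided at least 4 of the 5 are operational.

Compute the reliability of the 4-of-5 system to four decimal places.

R = Σ_{i=4}^{5} C(5,i) p^i (1−p)^{5−i} with p = 0.731
C(5,4)·0.731^4·0.269^1 = 0.384054
C(5,5)·0.731^5·0.269^0 = 0.208731
Sum = 0.5928

0.5928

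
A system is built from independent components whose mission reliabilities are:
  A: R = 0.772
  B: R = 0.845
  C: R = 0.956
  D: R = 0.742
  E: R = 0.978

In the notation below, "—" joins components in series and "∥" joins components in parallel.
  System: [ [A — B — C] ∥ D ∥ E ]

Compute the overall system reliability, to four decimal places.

Series (A, B, and C): 0.772000 × 0.845000 × 0.956000 = 0.623637
Parallel ([0.623637], D, and E): 1 − (1 − 0.623637)(1 − 0.742000)(1 − 0.978000) = 0.9979

0.9979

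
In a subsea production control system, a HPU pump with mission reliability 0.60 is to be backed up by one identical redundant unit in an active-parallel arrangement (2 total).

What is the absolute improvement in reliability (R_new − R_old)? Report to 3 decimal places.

R_before = 0.60
R_after = 1 − (1 − 0.60)^2 = 0.840
ΔR = 0.840 − 0.60 = 0.240

0.240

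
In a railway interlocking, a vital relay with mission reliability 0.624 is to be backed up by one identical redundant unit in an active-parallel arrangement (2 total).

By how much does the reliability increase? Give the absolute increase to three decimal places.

R_before = 0.624
R_after = 1 − (1 − 0.624)^2 = 0.859
ΔR = 0.859 − 0.624 = 0.235

0.235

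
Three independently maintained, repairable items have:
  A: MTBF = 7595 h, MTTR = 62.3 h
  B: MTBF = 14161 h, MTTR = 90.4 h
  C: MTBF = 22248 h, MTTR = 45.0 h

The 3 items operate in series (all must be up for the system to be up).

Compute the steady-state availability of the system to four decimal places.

0.9836

A(A) = MTBF/(MTBF+MTTR) = 7595/(7595+62.3) = 0.991864
A(B) = MTBF/(MTBF+MTTR) = 14161/(14161+90.4) = 0.993657
A(C) = MTBF/(MTBF+MTTR) = 22248/(22248+45.0) = 0.997981
Series availability: 0.991864 × 0.993657 × 0.997981 = 0.9836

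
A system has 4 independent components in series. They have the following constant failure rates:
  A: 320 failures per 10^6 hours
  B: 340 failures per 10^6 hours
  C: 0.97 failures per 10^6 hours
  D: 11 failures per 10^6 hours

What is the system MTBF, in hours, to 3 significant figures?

1490

Series of exponential components: λ_sys = Σ λ_i
λ_sys = 0.00032 + 0.00034 + 0.00000097 + 0.000011 = 6.7197e-04 /h
MTBF = 1 / λ_sys = 1490 h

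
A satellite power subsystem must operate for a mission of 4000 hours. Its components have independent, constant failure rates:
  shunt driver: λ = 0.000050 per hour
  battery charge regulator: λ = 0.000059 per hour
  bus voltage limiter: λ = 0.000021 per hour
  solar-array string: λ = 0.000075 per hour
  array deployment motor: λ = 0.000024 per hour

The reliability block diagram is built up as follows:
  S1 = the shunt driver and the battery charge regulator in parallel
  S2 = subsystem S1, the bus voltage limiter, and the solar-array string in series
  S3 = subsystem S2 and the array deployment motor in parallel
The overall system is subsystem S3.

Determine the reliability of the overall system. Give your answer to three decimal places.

0.968

R(shunt driver) = exp(−0.000050 × 4000) = 0.81873
R(battery charge regulator) = exp(−0.000059 × 4000) = 0.78978
R(bus voltage limiter) = exp(−0.000021 × 4000) = 0.91943
R(solar-array string) = exp(−0.000075 × 4000) = 0.74082
R(array deployment motor) = exp(−0.000024 × 4000) = 0.90846
Parallel (shunt driver and battery charge regulator): 1 − (1 − 0.81873)(1 − 0.78978) = 0.96189
Series ([0.96189], bus voltage limiter, and solar-array string): 0.96189 × 0.91943 × 0.74082 = 0.65517
Parallel ([0.65517] and array deployment motor): 1 − (1 − 0.65517)(1 − 0.90846) = 0.968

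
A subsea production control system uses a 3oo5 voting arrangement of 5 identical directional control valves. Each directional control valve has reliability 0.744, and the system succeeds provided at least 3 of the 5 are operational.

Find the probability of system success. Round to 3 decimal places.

R = Σ_{i=3}^{5} C(5,i) p^i (1−p)^{5−i} with p = 0.744
C(5,3)·0.744^3·0.256^2 = 0.26990
C(5,4)·0.744^4·0.256^1 = 0.39219
C(5,5)·0.744^5·0.256^0 = 0.22796
Sum = 0.890

0.890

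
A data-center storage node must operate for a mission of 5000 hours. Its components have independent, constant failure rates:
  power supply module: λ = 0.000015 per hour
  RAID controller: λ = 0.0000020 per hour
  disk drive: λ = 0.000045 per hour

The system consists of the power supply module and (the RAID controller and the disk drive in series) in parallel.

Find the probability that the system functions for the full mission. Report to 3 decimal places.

R(power supply module) = exp(−0.000015 × 5000) = 0.92774
R(RAID controller) = exp(−0.0000020 × 5000) = 0.99005
R(disk drive) = exp(−0.000045 × 5000) = 0.79852
Series (RAID controller and disk drive): 0.99005 × 0.79852 = 0.79057
Parallel (power supply module and [0.79057]): 1 − (1 − 0.92774)(1 − 0.79057) = 0.985

0.985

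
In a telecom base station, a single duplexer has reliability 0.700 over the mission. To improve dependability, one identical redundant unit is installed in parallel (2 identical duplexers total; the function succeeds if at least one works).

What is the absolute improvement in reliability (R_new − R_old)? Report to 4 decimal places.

R_before = 0.700
R_after = 1 − (1 − 0.700)^2 = 0.9100
ΔR = 0.9100 − 0.700 = 0.2100

0.2100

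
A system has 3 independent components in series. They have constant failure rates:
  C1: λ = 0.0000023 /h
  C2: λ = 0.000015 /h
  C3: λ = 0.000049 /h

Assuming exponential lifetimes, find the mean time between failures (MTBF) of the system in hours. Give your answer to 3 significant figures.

Series of exponential components: λ_sys = Σ λ_i
λ_sys = 0.0000023 + 0.000015 + 0.000049 = 6.6300e-05 /h
MTBF = 1 / λ_sys = 15100 h

15100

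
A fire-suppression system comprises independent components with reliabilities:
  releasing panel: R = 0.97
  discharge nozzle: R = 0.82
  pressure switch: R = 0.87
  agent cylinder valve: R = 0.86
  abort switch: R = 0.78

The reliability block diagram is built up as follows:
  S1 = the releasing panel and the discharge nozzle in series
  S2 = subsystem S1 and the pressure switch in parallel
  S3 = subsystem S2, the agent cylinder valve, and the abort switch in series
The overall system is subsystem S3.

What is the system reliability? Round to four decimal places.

Series (releasing panel and discharge nozzle): 0.970000 × 0.820000 = 0.795400
Parallel ([0.795400] and pressure switch): 1 − (1 − 0.795400)(1 − 0.870000) = 0.973402
Series ([0.973402], agent cylinder valve, and abort switch): 0.973402 × 0.860000 × 0.780000 = 0.6530

0.6530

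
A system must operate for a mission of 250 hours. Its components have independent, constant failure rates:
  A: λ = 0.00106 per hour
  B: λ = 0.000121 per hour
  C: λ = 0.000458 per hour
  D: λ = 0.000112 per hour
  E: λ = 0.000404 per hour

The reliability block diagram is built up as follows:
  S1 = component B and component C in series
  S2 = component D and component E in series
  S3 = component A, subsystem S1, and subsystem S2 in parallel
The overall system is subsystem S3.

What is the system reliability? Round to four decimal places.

R(A) = exp(−0.00106 × 250) = 0.767206
R(B) = exp(−0.000121 × 250) = 0.970203
R(C) = exp(−0.000458 × 250) = 0.891812
R(D) = exp(−0.000112 × 250) = 0.972388
R(E) = exp(−0.000404 × 250) = 0.903933
Series (B and C): 0.970203 × 0.891812 = 0.865239
Series (D and E): 0.972388 × 0.903933 = 0.878974
Parallel (A, [0.865239], and [0.878974]): 1 − (1 − 0.767206)(1 − 0.865239)(1 − 0.878974) = 0.9962

0.9962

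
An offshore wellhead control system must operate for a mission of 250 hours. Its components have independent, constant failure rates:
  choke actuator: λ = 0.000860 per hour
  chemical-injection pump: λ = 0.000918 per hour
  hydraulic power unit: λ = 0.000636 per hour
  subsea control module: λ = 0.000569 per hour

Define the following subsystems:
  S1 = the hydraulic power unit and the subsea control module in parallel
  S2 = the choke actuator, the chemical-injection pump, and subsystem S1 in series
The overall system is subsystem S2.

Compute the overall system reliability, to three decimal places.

R(choke actuator) = exp(−0.000860 × 250) = 0.80654
R(chemical-injection pump) = exp(−0.000918 × 250) = 0.79493
R(hydraulic power unit) = exp(−0.000636 × 250) = 0.85300
R(subsea control module) = exp(−0.000569 × 250) = 0.86740
Parallel (hydraulic power unit and subsea control module): 1 − (1 − 0.85300)(1 − 0.86740) = 0.98051
Series (choke actuator, chemical-injection pump, and [0.98051]): 0.80654 × 0.79493 × 0.98051 = 0.629

0.629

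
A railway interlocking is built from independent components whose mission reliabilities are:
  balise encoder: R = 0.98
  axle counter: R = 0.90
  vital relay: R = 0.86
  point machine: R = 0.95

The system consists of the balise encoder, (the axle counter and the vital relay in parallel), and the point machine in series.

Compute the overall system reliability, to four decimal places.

Parallel (axle counter and vital relay): 1 − (1 − 0.900000)(1 − 0.860000) = 0.986000
Series (balise encoder, [0.986000], and point machine): 0.980000 × 0.986000 × 0.950000 = 0.9180

0.9180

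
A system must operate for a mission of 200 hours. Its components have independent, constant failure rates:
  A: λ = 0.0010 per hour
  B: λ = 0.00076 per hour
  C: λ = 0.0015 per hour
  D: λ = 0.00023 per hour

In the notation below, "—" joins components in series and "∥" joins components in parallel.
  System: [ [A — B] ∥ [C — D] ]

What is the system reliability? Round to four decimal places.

R(A) = exp(−0.0010 × 200) = 0.818731
R(B) = exp(−0.00076 × 200) = 0.858988
R(C) = exp(−0.0015 × 200) = 0.740818
R(D) = exp(−0.00023 × 200) = 0.955042
Series (A and B): 0.818731 × 0.858988 = 0.703280
Series (C and D): 0.740818 × 0.955042 = 0.707512
Parallel ([0.703280] and [0.707512]): 1 − (1 − 0.703280)(1 − 0.707512) = 0.9132

0.9132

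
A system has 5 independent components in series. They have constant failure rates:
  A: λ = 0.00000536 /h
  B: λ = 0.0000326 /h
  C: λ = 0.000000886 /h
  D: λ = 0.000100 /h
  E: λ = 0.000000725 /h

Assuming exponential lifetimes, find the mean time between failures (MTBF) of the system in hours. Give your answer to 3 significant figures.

7160

Series of exponential components: λ_sys = Σ λ_i
λ_sys = 0.00000536 + 0.0000326 + 0.000000886 + 0.000100 + 0.000000725 = 1.3957e-04 /h
MTBF = 1 / λ_sys = 7160 h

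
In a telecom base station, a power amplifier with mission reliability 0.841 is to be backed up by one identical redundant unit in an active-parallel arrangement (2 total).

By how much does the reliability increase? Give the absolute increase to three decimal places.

R_before = 0.841
R_after = 1 − (1 − 0.841)^2 = 0.975
ΔR = 0.975 − 0.841 = 0.134

0.134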